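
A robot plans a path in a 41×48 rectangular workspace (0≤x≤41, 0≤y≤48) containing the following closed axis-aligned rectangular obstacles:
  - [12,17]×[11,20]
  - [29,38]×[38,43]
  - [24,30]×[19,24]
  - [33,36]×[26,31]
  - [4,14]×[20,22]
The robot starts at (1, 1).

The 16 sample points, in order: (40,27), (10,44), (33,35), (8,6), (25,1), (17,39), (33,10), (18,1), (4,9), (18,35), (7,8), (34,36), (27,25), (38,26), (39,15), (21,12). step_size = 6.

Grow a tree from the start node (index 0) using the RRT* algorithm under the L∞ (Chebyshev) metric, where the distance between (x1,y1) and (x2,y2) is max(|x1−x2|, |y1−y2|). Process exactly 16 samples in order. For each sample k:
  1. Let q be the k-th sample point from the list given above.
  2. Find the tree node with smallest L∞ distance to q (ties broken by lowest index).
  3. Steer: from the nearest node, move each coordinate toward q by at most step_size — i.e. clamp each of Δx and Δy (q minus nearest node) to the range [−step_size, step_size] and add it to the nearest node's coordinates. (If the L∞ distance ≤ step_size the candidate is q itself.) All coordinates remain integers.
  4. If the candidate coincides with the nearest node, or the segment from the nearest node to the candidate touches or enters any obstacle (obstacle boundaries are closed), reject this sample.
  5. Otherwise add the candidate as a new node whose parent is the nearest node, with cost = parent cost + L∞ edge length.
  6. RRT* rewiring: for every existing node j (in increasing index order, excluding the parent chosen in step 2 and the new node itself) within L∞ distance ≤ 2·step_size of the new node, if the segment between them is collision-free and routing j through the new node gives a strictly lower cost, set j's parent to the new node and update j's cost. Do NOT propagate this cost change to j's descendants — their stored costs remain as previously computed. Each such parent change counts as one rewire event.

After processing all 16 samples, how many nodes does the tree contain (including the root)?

1. q=(40,27) nearest=0 d=39 new=(7,7) → add node 1 parent=0 cost=6
2. q=(10,44) nearest=1 d=37 new=(10,13) → add node 2 parent=1 cost=12
3. q=(33,35) nearest=2 d=23 new=(16,19) → blocked by [12,17]×[11,20], reject
4. q=(8,6) nearest=1 d=1 new=(8,6) → add node 3 parent=1 cost=7
5. q=(25,1) nearest=2 d=15 new=(16,7) → blocked by [12,17]×[11,20], reject
6. q=(17,39) nearest=2 d=26 new=(16,19) → blocked by [12,17]×[11,20], reject
7. q=(33,10) nearest=2 d=23 new=(16,10) → blocked by [12,17]×[11,20], reject
8. q=(18,1) nearest=3 d=10 new=(14,1) → add node 4 parent=3 cost=13
9. q=(4,9) nearest=1 d=3 new=(4,9) → add node 5 parent=1 cost=9
10. q=(18,35) nearest=2 d=22 new=(16,19) → blocked by [12,17]×[11,20], reject
11. q=(7,8) nearest=1 d=1 new=(7,8) → add node 6 parent=1 cost=7
12. q=(34,36) nearest=2 d=24 new=(16,19) → blocked by [12,17]×[11,20], reject
13. q=(27,25) nearest=2 d=17 new=(16,19) → blocked by [12,17]×[11,20], reject
14. q=(38,26) nearest=4 d=25 new=(20,7) → add node 7 parent=4 cost=19
15. q=(39,15) nearest=7 d=19 new=(26,13) → add node 8 parent=7 cost=25
16. q=(21,12) nearest=7 d=5 new=(21,12) → add node 9 parent=7 cost=24

Node count: 10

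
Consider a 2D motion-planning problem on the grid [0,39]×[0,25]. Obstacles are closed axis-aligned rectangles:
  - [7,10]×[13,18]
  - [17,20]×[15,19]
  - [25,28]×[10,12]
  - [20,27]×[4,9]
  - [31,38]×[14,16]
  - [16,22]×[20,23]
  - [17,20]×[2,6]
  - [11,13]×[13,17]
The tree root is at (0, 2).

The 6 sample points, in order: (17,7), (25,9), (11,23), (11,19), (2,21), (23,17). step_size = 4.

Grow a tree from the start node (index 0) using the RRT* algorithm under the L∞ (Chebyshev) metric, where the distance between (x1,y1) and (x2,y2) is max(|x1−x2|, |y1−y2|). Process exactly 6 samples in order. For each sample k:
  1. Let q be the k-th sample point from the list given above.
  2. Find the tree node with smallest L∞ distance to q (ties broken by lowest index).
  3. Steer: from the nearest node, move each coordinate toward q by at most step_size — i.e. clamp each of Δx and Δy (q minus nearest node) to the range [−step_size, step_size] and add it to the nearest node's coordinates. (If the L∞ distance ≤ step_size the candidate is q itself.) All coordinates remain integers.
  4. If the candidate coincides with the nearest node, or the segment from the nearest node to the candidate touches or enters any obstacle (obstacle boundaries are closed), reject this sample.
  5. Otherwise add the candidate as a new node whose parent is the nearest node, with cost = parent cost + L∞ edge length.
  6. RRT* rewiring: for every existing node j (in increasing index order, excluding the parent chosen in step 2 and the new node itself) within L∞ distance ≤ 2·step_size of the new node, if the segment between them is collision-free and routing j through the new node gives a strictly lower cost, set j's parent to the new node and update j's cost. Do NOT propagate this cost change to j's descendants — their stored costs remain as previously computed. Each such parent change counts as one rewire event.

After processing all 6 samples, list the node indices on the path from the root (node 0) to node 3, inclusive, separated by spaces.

Path: 0 1 2 3

1. q=(17,7) nearest=0 d=17 new=(4,6) → add node 1 parent=0 cost=4
2. q=(25,9) nearest=1 d=21 new=(8,9) → add node 2 parent=1 cost=8
3. q=(11,23) nearest=2 d=14 new=(11,13) → blocked by [11,13]×[13,17], reject
4. q=(11,19) nearest=2 d=10 new=(11,13) → blocked by [11,13]×[13,17], reject
5. q=(2,21) nearest=2 d=12 new=(4,13) → add node 3 parent=2 cost=12
6. q=(23,17) nearest=2 d=15 new=(12,13) → blocked by [11,13]×[13,17], reject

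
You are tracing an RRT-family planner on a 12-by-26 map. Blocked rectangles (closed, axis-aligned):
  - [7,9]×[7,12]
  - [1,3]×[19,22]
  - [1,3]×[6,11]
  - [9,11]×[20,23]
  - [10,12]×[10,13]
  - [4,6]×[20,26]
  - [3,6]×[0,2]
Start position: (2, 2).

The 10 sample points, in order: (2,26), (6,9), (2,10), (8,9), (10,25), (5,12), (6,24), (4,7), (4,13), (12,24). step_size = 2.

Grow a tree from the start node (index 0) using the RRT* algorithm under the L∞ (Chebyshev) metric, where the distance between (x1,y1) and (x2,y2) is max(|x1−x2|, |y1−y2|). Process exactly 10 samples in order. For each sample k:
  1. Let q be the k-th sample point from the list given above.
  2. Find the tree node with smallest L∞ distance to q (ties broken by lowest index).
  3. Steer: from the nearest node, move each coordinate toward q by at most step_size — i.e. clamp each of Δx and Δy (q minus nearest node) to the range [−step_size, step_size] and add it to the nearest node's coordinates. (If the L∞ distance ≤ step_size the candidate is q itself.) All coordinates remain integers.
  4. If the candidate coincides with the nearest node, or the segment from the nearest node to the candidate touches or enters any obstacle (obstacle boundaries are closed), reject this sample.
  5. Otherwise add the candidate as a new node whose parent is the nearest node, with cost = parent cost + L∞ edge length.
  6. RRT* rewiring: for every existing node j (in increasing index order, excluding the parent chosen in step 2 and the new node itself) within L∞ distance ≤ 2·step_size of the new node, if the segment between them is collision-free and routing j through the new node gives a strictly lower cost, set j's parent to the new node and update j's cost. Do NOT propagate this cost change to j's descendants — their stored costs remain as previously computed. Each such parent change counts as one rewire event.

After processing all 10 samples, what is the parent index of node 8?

Parent of node 8: 7

1. q=(2,26) nearest=0 d=24 new=(2,4) → add node 1 parent=0 cost=2
2. q=(6,9) nearest=1 d=5 new=(4,6) → add node 2 parent=1 cost=4
3. q=(2,10) nearest=2 d=4 new=(2,8) → blocked by [1,3]×[6,11], reject
4. q=(8,9) nearest=2 d=4 new=(6,8) → add node 3 parent=2 cost=6
5. q=(10,25) nearest=3 d=17 new=(8,10) → blocked by [7,9]×[7,12], reject
6. q=(5,12) nearest=3 d=4 new=(5,10) → add node 4 parent=3 cost=8
7. q=(6,24) nearest=4 d=14 new=(6,12) → add node 5 parent=4 cost=10
8. q=(4,7) nearest=2 d=1 new=(4,7) → add node 6 parent=2 cost=5
9. q=(4,13) nearest=5 d=2 new=(4,13) → add node 7 parent=5 cost=12
10. q=(12,24) nearest=7 d=11 new=(6,15) → add node 8 parent=7 cost=14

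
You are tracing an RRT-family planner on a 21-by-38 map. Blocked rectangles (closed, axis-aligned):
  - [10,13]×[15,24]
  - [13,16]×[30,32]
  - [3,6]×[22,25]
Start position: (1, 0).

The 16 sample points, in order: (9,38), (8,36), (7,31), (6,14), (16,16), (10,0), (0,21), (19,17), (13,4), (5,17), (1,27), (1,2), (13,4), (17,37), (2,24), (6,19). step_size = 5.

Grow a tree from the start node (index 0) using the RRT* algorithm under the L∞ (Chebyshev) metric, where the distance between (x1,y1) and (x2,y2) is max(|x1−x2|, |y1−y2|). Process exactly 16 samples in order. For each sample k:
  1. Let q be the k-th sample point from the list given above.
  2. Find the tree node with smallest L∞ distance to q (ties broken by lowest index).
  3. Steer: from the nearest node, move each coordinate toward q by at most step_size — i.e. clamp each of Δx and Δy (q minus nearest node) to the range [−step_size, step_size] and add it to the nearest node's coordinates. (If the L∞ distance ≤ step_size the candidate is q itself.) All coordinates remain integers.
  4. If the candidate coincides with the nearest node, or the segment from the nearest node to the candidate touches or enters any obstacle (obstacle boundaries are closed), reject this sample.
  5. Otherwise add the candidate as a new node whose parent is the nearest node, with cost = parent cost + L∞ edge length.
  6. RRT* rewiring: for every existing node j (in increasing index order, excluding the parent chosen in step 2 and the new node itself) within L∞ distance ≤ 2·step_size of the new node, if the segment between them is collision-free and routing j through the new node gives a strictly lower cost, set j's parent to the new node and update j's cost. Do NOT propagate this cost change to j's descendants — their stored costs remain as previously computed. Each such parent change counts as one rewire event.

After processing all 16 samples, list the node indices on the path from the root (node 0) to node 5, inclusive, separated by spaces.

Path: 0 1 5

1. q=(9,38) nearest=0 d=38 new=(6,5) → add node 1 parent=0 cost=5
2. q=(8,36) nearest=1 d=31 new=(8,10) → add node 2 parent=1 cost=10
3. q=(7,31) nearest=2 d=21 new=(7,15) → add node 3 parent=2 cost=15
4. q=(6,14) nearest=3 d=1 new=(6,14) → add node 4 parent=3 cost=16
5. q=(16,16) nearest=2 d=8 new=(13,15) → blocked by [10,13]×[15,24], reject
6. q=(10,0) nearest=1 d=5 new=(10,0) → add node 5 parent=1 cost=10
7. q=(0,21) nearest=3 d=7 new=(2,20) → add node 6 parent=3 cost=20
8. q=(19,17) nearest=2 d=11 new=(13,15) → blocked by [10,13]×[15,24], reject
9. q=(13,4) nearest=5 d=4 new=(13,4) → add node 7 parent=5 cost=14
10. q=(5,17) nearest=3 d=2 new=(5,17) → add node 8 parent=3 cost=17
11. q=(1,27) nearest=6 d=7 new=(1,25) → add node 9 parent=6 cost=25
12. q=(1,2) nearest=0 d=2 new=(1,2) → add node 10 parent=0 cost=2
13. q=(13,4) nearest=7 d=0 → coincident, reject
14. q=(17,37) nearest=9 d=16 new=(6,30) → add node 11 parent=9 cost=30
15. q=(2,24) nearest=9 d=1 new=(2,24) → add node 12 parent=9 cost=26
16. q=(6,19) nearest=8 d=2 new=(6,19) → add node 13 parent=8 cost=19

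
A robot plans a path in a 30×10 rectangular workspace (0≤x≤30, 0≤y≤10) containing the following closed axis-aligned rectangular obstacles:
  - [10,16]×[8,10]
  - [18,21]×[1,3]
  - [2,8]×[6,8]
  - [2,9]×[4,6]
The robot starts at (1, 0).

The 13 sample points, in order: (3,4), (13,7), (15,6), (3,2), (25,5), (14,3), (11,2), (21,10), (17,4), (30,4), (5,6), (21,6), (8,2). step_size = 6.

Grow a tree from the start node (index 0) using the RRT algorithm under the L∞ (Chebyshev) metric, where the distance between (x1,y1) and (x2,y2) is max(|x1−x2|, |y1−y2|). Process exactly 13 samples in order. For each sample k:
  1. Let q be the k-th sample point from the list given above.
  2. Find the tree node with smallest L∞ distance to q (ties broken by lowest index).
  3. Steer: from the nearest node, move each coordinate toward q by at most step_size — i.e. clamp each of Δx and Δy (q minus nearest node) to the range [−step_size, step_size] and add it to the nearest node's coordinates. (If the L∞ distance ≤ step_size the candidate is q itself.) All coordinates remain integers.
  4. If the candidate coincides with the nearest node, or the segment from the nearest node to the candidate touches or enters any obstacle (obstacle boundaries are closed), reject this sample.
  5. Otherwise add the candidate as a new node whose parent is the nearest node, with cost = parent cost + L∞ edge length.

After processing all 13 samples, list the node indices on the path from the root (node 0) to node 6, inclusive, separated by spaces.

1. q=(3,4) nearest=0 d=4 new=(3,4) → blocked by [2,9]×[4,6], reject
2. q=(13,7) nearest=0 d=12 new=(7,6) → blocked by [2,8]×[6,8], reject
3. q=(15,6) nearest=0 d=14 new=(7,6) → blocked by [2,8]×[6,8], reject
4. q=(3,2) nearest=0 d=2 new=(3,2) → add node 1 parent=0 cost=2
5. q=(25,5) nearest=1 d=22 new=(9,5) → blocked by [2,9]×[4,6], reject
6. q=(14,3) nearest=1 d=11 new=(9,3) → add node 2 parent=1 cost=8
7. q=(11,2) nearest=2 d=2 new=(11,2) → add node 3 parent=2 cost=10
8. q=(21,10) nearest=3 d=10 new=(17,8) → add node 4 parent=3 cost=16
9. q=(17,4) nearest=4 d=4 new=(17,4) → add node 5 parent=4 cost=20
10. q=(30,4) nearest=4 d=13 new=(23,4) → add node 6 parent=4 cost=22
11. q=(5,6) nearest=1 d=4 new=(5,6) → blocked by [2,8]×[6,8], reject
12. q=(21,6) nearest=6 d=2 new=(21,6) → add node 7 parent=6 cost=24
13. q=(8,2) nearest=2 d=1 new=(8,2) → add node 8 parent=2 cost=9

Path: 0 1 2 3 4 6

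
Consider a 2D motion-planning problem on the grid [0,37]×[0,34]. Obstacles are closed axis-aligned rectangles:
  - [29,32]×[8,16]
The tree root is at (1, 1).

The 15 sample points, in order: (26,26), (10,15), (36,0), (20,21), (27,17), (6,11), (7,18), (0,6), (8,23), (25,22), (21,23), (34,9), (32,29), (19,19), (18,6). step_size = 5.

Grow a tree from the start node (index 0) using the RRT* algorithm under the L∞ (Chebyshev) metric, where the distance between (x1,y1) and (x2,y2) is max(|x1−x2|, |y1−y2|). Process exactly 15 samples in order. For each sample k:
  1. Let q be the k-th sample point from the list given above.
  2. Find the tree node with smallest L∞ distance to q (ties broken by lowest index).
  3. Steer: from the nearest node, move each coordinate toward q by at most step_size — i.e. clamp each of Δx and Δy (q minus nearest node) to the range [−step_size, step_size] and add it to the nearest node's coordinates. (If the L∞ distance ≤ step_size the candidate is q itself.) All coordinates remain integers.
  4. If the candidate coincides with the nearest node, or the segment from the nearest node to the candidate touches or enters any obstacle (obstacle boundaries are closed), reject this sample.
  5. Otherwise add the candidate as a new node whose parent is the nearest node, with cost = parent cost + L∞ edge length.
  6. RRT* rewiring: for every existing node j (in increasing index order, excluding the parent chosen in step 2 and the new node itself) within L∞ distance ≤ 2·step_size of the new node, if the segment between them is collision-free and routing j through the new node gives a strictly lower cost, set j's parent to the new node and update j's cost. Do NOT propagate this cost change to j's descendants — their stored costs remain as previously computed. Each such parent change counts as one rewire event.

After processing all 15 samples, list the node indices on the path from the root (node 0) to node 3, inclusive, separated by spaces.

1. q=(26,26) nearest=0 d=25 new=(6,6) → add node 1 parent=0 cost=5
2. q=(10,15) nearest=1 d=9 new=(10,11) → add node 2 parent=1 cost=10
3. q=(36,0) nearest=2 d=26 new=(15,6) → add node 3 parent=2 cost=15
4. q=(20,21) nearest=2 d=10 new=(15,16) → add node 4 parent=2 cost=15
5. q=(27,17) nearest=3 d=12 new=(20,11) → add node 5 parent=3 cost=20
6. q=(6,11) nearest=2 d=4 new=(6,11) → add node 6 parent=2 cost=14
7. q=(7,18) nearest=2 d=7 new=(7,16) → add node 7 parent=2 cost=15
8. q=(0,6) nearest=0 d=5 new=(0,6) → add node 8 parent=0 cost=5; rewire 6→8 (11<14)
9. q=(8,23) nearest=4 d=7 new=(10,21) → add node 9 parent=4 cost=20
10. q=(25,22) nearest=4 d=10 new=(20,21) → add node 10 parent=4 cost=20
11. q=(21,23) nearest=10 d=2 new=(21,23) → add node 11 parent=10 cost=22
12. q=(34,9) nearest=5 d=14 new=(25,9) → add node 12 parent=5 cost=25
13. q=(32,29) nearest=11 d=11 new=(26,28) → add node 13 parent=11 cost=27
14. q=(19,19) nearest=10 d=2 new=(19,19) → add node 14 parent=10 cost=22
15. q=(18,6) nearest=3 d=3 new=(18,6) → add node 15 parent=3 cost=18

Path: 0 1 2 3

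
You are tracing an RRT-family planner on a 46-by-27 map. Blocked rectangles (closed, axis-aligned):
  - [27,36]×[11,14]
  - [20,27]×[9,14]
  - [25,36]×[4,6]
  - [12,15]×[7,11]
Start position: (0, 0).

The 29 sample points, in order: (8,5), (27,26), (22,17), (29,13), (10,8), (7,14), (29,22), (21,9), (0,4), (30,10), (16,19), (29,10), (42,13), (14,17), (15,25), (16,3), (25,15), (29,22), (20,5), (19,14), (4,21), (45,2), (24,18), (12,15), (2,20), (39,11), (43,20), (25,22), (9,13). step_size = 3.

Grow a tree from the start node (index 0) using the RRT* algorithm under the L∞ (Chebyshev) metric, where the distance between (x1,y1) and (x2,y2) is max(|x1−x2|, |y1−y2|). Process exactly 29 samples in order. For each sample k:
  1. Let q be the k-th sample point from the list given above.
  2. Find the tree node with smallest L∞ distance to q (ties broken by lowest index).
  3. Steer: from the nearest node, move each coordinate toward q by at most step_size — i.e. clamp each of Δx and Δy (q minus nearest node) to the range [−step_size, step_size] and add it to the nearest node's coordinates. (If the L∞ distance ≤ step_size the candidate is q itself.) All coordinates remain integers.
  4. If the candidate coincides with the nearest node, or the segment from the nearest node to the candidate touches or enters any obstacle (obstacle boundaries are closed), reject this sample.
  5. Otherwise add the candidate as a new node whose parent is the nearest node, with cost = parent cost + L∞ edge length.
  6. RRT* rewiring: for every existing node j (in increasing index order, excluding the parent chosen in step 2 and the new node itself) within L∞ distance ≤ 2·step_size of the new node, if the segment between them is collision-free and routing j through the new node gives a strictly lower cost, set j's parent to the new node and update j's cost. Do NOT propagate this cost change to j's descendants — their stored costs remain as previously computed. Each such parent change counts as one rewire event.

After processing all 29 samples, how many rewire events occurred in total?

1. q=(8,5) nearest=0 d=8 new=(3,3) → add node 1 parent=0 cost=3
2. q=(27,26) nearest=1 d=24 new=(6,6) → add node 2 parent=1 cost=6
3. q=(22,17) nearest=2 d=16 new=(9,9) → add node 3 parent=2 cost=9
4. q=(29,13) nearest=3 d=20 new=(12,12) → add node 4 parent=3 cost=12
5. q=(10,8) nearest=3 d=1 new=(10,8) → add node 5 parent=3 cost=10
6. q=(7,14) nearest=3 d=5 new=(7,12) → add node 6 parent=3 cost=12
7. q=(29,22) nearest=4 d=17 new=(15,15) → add node 7 parent=4 cost=15
8. q=(21,9) nearest=7 d=6 new=(18,12) → add node 8 parent=7 cost=18
9. q=(0,4) nearest=1 d=3 new=(0,4) → add node 9 parent=1 cost=6
10. q=(30,10) nearest=8 d=12 new=(21,10) → blocked by [20,27]×[9,14], reject
11. q=(16,19) nearest=7 d=4 new=(16,18) → add node 10 parent=7 cost=18
12. q=(29,10) nearest=8 d=11 new=(21,10) → blocked by [20,27]×[9,14], reject
13. q=(42,13) nearest=8 d=24 new=(21,13) → blocked by [20,27]×[9,14], reject
14. q=(14,17) nearest=7 d=2 new=(14,17) → add node 11 parent=7 cost=17
15. q=(15,25) nearest=10 d=7 new=(15,21) → add node 12 parent=10 cost=21
16. q=(16,3) nearest=5 d=6 new=(13,5) → add node 13 parent=5 cost=13
17. q=(25,15) nearest=8 d=7 new=(21,15) → blocked by [20,27]×[9,14], reject
18. q=(29,22) nearest=8 d=11 new=(21,15) → blocked by [20,27]×[9,14], reject
19. q=(20,5) nearest=8 d=7 new=(20,9) → blocked by [20,27]×[9,14], reject
20. q=(19,14) nearest=8 d=2 new=(19,14) → add node 14 parent=8 cost=20
21. q=(4,21) nearest=4 d=9 new=(9,15) → add node 15 parent=4 cost=15
22. q=(45,2) nearest=14 d=26 new=(22,11) → blocked by [20,27]×[9,14], reject
23. q=(24,18) nearest=14 d=5 new=(22,17) → add node 16 parent=14 cost=23
24. q=(12,15) nearest=11 d=2 new=(12,15) → add node 17 parent=11 cost=19
25. q=(2,20) nearest=15 d=7 new=(6,18) → add node 18 parent=15 cost=18
26. q=(39,11) nearest=16 d=17 new=(25,14) → blocked by [20,27]×[9,14], reject
27. q=(43,20) nearest=16 d=21 new=(25,20) → add node 19 parent=16 cost=26
28. q=(25,22) nearest=19 d=2 new=(25,22) → add node 20 parent=19 cost=28
29. q=(9,13) nearest=6 d=2 new=(9,13) → add node 21 parent=6 cost=14; rewire 17→21 (17<19)

Rewire events: 1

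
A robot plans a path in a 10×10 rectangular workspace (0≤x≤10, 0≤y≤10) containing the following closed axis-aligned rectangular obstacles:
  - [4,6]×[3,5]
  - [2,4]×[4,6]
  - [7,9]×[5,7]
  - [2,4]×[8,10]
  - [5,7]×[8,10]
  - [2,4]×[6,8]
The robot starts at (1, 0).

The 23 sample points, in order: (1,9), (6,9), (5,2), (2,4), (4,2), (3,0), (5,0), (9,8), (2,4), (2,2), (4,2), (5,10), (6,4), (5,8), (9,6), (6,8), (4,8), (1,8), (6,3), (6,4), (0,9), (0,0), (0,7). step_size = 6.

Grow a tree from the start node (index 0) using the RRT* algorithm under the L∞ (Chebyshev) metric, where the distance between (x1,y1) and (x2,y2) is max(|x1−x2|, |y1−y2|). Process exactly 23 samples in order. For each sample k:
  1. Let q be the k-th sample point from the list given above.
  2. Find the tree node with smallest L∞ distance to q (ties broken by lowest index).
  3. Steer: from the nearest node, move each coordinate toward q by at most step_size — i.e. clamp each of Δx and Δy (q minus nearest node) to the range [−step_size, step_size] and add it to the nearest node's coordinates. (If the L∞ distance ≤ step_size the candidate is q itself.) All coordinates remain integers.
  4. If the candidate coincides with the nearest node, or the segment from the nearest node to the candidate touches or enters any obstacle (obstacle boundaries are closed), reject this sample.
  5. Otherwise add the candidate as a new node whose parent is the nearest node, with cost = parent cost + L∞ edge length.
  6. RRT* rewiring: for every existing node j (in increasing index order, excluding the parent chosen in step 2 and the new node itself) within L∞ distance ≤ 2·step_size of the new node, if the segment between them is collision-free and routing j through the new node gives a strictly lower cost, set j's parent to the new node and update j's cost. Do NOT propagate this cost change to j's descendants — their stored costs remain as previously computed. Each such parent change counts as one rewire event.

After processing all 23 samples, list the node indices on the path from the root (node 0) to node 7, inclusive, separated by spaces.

1. q=(1,9) nearest=0 d=9 new=(1,6) → add node 1 parent=0 cost=6
2. q=(6,9) nearest=1 d=5 new=(6,9) → blocked by [5,7]×[8,10], reject
3. q=(5,2) nearest=0 d=4 new=(5,2) → add node 2 parent=0 cost=4
4. q=(2,4) nearest=1 d=2 new=(2,4) → blocked by [2,4]×[4,6], reject
5. q=(4,2) nearest=2 d=1 new=(4,2) → add node 3 parent=2 cost=5
6. q=(3,0) nearest=0 d=2 new=(3,0) → add node 4 parent=0 cost=2; rewire 3→4 (4<5)
7. q=(5,0) nearest=2 d=2 new=(5,0) → add node 5 parent=2 cost=6
8. q=(9,8) nearest=2 d=6 new=(9,8) → blocked by [4,6]×[3,5], reject
9. q=(2,4) nearest=1 d=2 new=(2,4) → blocked by [2,4]×[4,6], reject
10. q=(2,2) nearest=0 d=2 new=(2,2) → add node 6 parent=0 cost=2; rewire 5→6 (5<6)
11. q=(4,2) nearest=3 d=0 → coincident, reject
12. q=(5,10) nearest=1 d=4 new=(5,10) → blocked by [2,4]×[8,10], reject
13. q=(6,4) nearest=2 d=2 new=(6,4) → blocked by [4,6]×[3,5], reject
14. q=(5,8) nearest=1 d=4 new=(5,8) → blocked by [5,7]×[8,10], reject
15. q=(9,6) nearest=2 d=4 new=(9,6) → blocked by [4,6]×[3,5], reject
16. q=(6,8) nearest=1 d=5 new=(6,8) → blocked by [5,7]×[8,10], reject
17. q=(4,8) nearest=1 d=3 new=(4,8) → blocked by [2,4]×[8,10], reject
18. q=(1,8) nearest=1 d=2 new=(1,8) → add node 7 parent=1 cost=8
19. q=(6,3) nearest=2 d=1 new=(6,3) → blocked by [4,6]×[3,5], reject
20. q=(6,4) nearest=2 d=2 new=(6,4) → blocked by [4,6]×[3,5], reject
21. q=(0,9) nearest=7 d=1 new=(0,9) → add node 8 parent=7 cost=9
22. q=(0,0) nearest=0 d=1 new=(0,0) → add node 9 parent=0 cost=1
23. q=(0,7) nearest=1 d=1 new=(0,7) → add node 10 parent=1 cost=7

Path: 0 1 7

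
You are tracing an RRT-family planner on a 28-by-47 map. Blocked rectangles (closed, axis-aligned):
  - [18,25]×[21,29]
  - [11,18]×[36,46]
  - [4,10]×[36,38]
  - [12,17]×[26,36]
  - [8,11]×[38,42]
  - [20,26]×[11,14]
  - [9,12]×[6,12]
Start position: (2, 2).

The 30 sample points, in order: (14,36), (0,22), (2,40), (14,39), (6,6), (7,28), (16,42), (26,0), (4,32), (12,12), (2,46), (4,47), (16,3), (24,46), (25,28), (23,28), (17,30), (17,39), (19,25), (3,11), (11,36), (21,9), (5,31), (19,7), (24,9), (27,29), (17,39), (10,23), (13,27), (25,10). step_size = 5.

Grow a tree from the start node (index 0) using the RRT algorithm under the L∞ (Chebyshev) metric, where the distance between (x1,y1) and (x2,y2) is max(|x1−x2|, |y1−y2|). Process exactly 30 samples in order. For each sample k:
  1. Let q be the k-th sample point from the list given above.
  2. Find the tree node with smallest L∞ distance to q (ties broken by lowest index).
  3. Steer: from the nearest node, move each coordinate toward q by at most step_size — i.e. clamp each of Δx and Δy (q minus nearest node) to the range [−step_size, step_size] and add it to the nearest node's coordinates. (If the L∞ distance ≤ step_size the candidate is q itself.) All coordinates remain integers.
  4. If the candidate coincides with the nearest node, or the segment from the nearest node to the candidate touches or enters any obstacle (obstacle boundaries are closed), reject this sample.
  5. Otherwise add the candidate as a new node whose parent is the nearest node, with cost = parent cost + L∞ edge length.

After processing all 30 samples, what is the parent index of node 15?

Parent of node 15: 8

1. q=(14,36) nearest=0 d=34 new=(7,7) → add node 1 parent=0 cost=5
2. q=(0,22) nearest=1 d=15 new=(2,12) → add node 2 parent=1 cost=10
3. q=(2,40) nearest=2 d=28 new=(2,17) → add node 3 parent=2 cost=15
4. q=(14,39) nearest=3 d=22 new=(7,22) → add node 4 parent=3 cost=20
5. q=(6,6) nearest=1 d=1 new=(6,6) → add node 5 parent=1 cost=6
6. q=(7,28) nearest=4 d=6 new=(7,27) → add node 6 parent=4 cost=25
7. q=(16,42) nearest=6 d=15 new=(12,32) → blocked by [12,17]×[26,36], reject
8. q=(26,0) nearest=1 d=19 new=(12,2) → add node 7 parent=1 cost=10
9. q=(4,32) nearest=6 d=5 new=(4,32) → add node 8 parent=6 cost=30
10. q=(12,12) nearest=1 d=5 new=(12,12) → blocked by [9,12]×[6,12], reject
11. q=(2,46) nearest=8 d=14 new=(2,37) → add node 9 parent=8 cost=35
12. q=(4,47) nearest=9 d=10 new=(4,42) → add node 10 parent=9 cost=40
13. q=(16,3) nearest=7 d=4 new=(16,3) → add node 11 parent=7 cost=14
14. q=(24,46) nearest=6 d=19 new=(12,32) → blocked by [12,17]×[26,36], reject
15. q=(25,28) nearest=4 d=18 new=(12,27) → blocked by [12,17]×[26,36], reject
16. q=(23,28) nearest=4 d=16 new=(12,27) → blocked by [12,17]×[26,36], reject
17. q=(17,30) nearest=4 d=10 new=(12,27) → blocked by [12,17]×[26,36], reject
18. q=(17,39) nearest=6 d=12 new=(12,32) → blocked by [12,17]×[26,36], reject
19. q=(19,25) nearest=4 d=12 new=(12,25) → add node 12 parent=4 cost=25
20. q=(3,11) nearest=2 d=1 new=(3,11) → add node 13 parent=2 cost=11
21. q=(11,36) nearest=8 d=7 new=(9,36) → blocked by [4,10]×[36,38], reject
22. q=(21,9) nearest=11 d=6 new=(21,8) → add node 14 parent=11 cost=19
23. q=(5,31) nearest=8 d=1 new=(5,31) → add node 15 parent=8 cost=31
24. q=(19,7) nearest=14 d=2 new=(19,7) → add node 16 parent=14 cost=21
25. q=(24,9) nearest=14 d=3 new=(24,9) → add node 17 parent=14 cost=22
26. q=(27,29) nearest=12 d=15 new=(17,29) → blocked by [12,17]×[26,36], reject
27. q=(17,39) nearest=6 d=12 new=(12,32) → blocked by [12,17]×[26,36], reject
28. q=(10,23) nearest=12 d=2 new=(10,23) → add node 18 parent=12 cost=27
29. q=(13,27) nearest=12 d=2 new=(13,27) → blocked by [12,17]×[26,36], reject
30. q=(25,10) nearest=17 d=1 new=(25,10) → add node 19 parent=17 cost=23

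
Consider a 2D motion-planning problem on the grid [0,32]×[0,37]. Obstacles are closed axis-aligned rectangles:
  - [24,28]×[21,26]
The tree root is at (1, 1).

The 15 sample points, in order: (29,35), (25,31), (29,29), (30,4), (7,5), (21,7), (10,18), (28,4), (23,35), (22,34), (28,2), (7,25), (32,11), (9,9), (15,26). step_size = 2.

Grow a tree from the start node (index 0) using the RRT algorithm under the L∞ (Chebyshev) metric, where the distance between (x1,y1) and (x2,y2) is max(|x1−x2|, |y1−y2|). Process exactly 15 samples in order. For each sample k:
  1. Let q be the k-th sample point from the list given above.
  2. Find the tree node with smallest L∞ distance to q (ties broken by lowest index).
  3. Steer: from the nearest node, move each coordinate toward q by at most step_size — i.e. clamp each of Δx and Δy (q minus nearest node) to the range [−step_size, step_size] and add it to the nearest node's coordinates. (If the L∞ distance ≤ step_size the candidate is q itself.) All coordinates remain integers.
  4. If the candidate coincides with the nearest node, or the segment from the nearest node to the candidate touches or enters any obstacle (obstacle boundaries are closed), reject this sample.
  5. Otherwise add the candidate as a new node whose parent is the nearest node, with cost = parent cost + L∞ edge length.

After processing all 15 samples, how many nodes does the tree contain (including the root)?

1. q=(29,35) nearest=0 d=34 new=(3,3) → add node 1 parent=0 cost=2
2. q=(25,31) nearest=1 d=28 new=(5,5) → add node 2 parent=1 cost=4
3. q=(29,29) nearest=2 d=24 new=(7,7) → add node 3 parent=2 cost=6
4. q=(30,4) nearest=3 d=23 new=(9,5) → add node 4 parent=3 cost=8
5. q=(7,5) nearest=2 d=2 new=(7,5) → add node 5 parent=2 cost=6
6. q=(21,7) nearest=4 d=12 new=(11,7) → add node 6 parent=4 cost=10
7. q=(10,18) nearest=3 d=11 new=(9,9) → add node 7 parent=3 cost=8
8. q=(28,4) nearest=6 d=17 new=(13,5) → add node 8 parent=6 cost=12
9. q=(23,35) nearest=7 d=26 new=(11,11) → add node 9 parent=7 cost=10
10. q=(22,34) nearest=9 d=23 new=(13,13) → add node 10 parent=9 cost=12
11. q=(28,2) nearest=8 d=15 new=(15,3) → add node 11 parent=8 cost=14
12. q=(7,25) nearest=10 d=12 new=(11,15) → add node 12 parent=10 cost=14
13. q=(32,11) nearest=11 d=17 new=(17,5) → add node 13 parent=11 cost=16
14. q=(9,9) nearest=7 d=0 → coincident, reject
15. q=(15,26) nearest=12 d=11 new=(13,17) → add node 14 parent=12 cost=16

Node count: 15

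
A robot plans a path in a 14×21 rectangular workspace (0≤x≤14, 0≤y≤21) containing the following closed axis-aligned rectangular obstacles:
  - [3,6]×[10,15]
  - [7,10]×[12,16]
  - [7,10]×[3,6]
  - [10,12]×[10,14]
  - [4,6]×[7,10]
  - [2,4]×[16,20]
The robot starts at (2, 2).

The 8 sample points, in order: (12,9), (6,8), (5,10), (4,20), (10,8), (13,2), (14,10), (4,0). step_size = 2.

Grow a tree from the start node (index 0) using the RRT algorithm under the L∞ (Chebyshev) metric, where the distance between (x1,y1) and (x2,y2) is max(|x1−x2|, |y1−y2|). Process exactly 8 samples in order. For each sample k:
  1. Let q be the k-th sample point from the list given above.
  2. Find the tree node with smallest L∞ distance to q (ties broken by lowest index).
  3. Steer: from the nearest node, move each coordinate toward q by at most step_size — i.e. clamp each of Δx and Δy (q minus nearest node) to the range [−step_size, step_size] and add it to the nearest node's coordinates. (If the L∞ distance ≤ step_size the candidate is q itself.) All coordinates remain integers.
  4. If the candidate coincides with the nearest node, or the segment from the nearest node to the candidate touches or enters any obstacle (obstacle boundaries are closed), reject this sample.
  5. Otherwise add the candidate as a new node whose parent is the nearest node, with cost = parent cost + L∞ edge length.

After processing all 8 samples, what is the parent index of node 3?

1. q=(12,9) nearest=0 d=10 new=(4,4) → add node 1 parent=0 cost=2
2. q=(6,8) nearest=1 d=4 new=(6,6) → add node 2 parent=1 cost=4
3. q=(5,10) nearest=2 d=4 new=(5,8) → blocked by [4,6]×[7,10], reject
4. q=(4,20) nearest=2 d=14 new=(4,8) → blocked by [4,6]×[7,10], reject
5. q=(10,8) nearest=2 d=4 new=(8,8) → add node 3 parent=2 cost=6
6. q=(13,2) nearest=3 d=6 new=(10,6) → blocked by [7,10]×[3,6], reject
7. q=(14,10) nearest=3 d=6 new=(10,10) → blocked by [10,12]×[10,14], reject
8. q=(4,0) nearest=0 d=2 new=(4,0) → add node 4 parent=0 cost=2

Parent of node 3: 2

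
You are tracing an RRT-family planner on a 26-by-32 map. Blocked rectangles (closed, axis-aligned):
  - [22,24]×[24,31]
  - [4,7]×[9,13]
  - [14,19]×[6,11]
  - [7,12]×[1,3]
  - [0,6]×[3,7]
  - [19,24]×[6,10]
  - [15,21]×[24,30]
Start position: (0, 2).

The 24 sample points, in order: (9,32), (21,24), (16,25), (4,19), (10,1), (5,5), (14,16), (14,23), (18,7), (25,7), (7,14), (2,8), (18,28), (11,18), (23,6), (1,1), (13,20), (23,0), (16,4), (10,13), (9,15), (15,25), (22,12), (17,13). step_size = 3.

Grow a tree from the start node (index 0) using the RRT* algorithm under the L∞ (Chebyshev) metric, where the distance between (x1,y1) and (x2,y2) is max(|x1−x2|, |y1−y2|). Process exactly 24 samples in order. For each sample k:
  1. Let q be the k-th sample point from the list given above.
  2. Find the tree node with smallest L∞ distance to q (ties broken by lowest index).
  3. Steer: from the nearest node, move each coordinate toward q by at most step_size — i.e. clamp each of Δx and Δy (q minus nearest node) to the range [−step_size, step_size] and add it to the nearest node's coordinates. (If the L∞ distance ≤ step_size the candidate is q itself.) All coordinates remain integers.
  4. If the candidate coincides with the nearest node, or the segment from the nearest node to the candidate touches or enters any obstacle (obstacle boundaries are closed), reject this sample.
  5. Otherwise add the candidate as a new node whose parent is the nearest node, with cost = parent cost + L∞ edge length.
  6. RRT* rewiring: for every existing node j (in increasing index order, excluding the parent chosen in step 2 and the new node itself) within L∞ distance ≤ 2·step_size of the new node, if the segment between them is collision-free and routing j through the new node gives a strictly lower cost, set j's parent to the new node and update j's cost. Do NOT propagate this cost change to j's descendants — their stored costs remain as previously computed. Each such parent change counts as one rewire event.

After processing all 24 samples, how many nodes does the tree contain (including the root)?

1. q=(9,32) nearest=0 d=30 new=(3,5) → blocked by [0,6]×[3,7], reject
2. q=(21,24) nearest=0 d=22 new=(3,5) → blocked by [0,6]×[3,7], reject
3. q=(16,25) nearest=0 d=23 new=(3,5) → blocked by [0,6]×[3,7], reject
4. q=(4,19) nearest=0 d=17 new=(3,5) → blocked by [0,6]×[3,7], reject
5. q=(10,1) nearest=0 d=10 new=(3,1) → add node 1 parent=0 cost=3
6. q=(5,5) nearest=1 d=4 new=(5,4) → blocked by [0,6]×[3,7], reject
7. q=(14,16) nearest=0 d=14 new=(3,5) → blocked by [0,6]×[3,7], reject
8. q=(14,23) nearest=0 d=21 new=(3,5) → blocked by [0,6]×[3,7], reject
9. q=(18,7) nearest=1 d=15 new=(6,4) → blocked by [0,6]×[3,7], reject
10. q=(25,7) nearest=1 d=22 new=(6,4) → blocked by [0,6]×[3,7], reject
11. q=(7,14) nearest=0 d=12 new=(3,5) → blocked by [0,6]×[3,7], reject
12. q=(2,8) nearest=0 d=6 new=(2,5) → blocked by [0,6]×[3,7], reject
13. q=(18,28) nearest=0 d=26 new=(3,5) → blocked by [0,6]×[3,7], reject
14. q=(11,18) nearest=0 d=16 new=(3,5) → blocked by [0,6]×[3,7], reject
15. q=(23,6) nearest=1 d=20 new=(6,4) → blocked by [0,6]×[3,7], reject
16. q=(1,1) nearest=0 d=1 new=(1,1) → add node 2 parent=0 cost=1
17. q=(13,20) nearest=0 d=18 new=(3,5) → blocked by [0,6]×[3,7], reject
18. q=(23,0) nearest=1 d=20 new=(6,0) → add node 3 parent=1 cost=6
19. q=(16,4) nearest=3 d=10 new=(9,3) → blocked by [7,12]×[1,3], reject
20. q=(10,13) nearest=0 d=11 new=(3,5) → blocked by [0,6]×[3,7], reject
21. q=(9,15) nearest=0 d=13 new=(3,5) → blocked by [0,6]×[3,7], reject
22. q=(15,25) nearest=0 d=23 new=(3,5) → blocked by [0,6]×[3,7], reject
23. q=(22,12) nearest=3 d=16 new=(9,3) → blocked by [7,12]×[1,3], reject
24. q=(17,13) nearest=3 d=13 new=(9,3) → blocked by [7,12]×[1,3], reject

Node count: 4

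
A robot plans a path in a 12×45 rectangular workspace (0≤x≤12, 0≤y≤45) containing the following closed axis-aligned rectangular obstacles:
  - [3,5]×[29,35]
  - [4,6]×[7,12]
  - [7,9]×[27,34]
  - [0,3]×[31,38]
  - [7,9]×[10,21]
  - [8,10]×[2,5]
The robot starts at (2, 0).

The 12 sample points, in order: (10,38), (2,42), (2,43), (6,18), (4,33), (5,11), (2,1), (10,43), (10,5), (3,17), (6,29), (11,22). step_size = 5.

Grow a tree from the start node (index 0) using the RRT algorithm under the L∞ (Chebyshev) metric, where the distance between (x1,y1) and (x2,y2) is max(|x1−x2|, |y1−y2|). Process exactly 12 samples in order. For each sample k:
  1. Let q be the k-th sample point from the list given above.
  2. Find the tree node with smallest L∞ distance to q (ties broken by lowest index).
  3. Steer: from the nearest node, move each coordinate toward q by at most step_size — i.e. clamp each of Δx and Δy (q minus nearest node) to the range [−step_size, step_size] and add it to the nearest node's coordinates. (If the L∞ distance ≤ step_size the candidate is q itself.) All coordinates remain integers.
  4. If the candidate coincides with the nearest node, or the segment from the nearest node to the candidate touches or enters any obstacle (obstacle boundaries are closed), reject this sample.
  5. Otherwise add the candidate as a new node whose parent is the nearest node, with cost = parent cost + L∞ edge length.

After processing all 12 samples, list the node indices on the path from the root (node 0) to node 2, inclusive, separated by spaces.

1. q=(10,38) nearest=0 d=38 new=(7,5) → add node 1 parent=0 cost=5
2. q=(2,42) nearest=1 d=37 new=(2,10) → blocked by [4,6]×[7,12], reject
3. q=(2,43) nearest=1 d=38 new=(2,10) → blocked by [4,6]×[7,12], reject
4. q=(6,18) nearest=1 d=13 new=(6,10) → blocked by [4,6]×[7,12], reject
5. q=(4,33) nearest=1 d=28 new=(4,10) → blocked by [4,6]×[7,12], reject
6. q=(5,11) nearest=1 d=6 new=(5,10) → blocked by [4,6]×[7,12], reject
7. q=(2,1) nearest=0 d=1 new=(2,1) → add node 2 parent=0 cost=1
8. q=(10,43) nearest=1 d=38 new=(10,10) → add node 3 parent=1 cost=10
9. q=(10,5) nearest=1 d=3 new=(10,5) → blocked by [8,10]×[2,5], reject
10. q=(3,17) nearest=3 d=7 new=(5,15) → blocked by [7,9]×[10,21], reject
11. q=(6,29) nearest=3 d=19 new=(6,15) → blocked by [7,9]×[10,21], reject
12. q=(11,22) nearest=3 d=12 new=(11,15) → add node 4 parent=3 cost=15

Path: 0 2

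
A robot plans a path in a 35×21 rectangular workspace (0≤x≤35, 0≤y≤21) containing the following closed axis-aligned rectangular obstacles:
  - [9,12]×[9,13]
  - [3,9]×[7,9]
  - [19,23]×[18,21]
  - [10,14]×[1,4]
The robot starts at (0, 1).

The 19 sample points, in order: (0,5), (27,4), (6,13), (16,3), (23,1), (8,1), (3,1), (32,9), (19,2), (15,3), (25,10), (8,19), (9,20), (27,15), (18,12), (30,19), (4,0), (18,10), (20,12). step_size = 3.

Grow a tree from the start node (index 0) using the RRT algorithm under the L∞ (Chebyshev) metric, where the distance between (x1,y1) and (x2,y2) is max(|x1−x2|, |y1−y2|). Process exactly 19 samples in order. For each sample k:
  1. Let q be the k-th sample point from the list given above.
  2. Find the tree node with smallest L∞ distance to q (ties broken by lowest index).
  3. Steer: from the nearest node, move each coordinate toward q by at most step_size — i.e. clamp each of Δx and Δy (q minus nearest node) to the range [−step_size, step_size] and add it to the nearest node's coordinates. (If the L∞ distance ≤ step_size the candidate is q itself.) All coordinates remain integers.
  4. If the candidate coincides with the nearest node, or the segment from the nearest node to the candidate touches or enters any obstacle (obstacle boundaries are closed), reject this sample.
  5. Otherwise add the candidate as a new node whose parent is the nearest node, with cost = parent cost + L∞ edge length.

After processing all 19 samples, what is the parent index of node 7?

Parent of node 7: 6

1. q=(0,5) nearest=0 d=4 new=(0,4) → add node 1 parent=0 cost=3
2. q=(27,4) nearest=0 d=27 new=(3,4) → add node 2 parent=0 cost=3
3. q=(6,13) nearest=1 d=9 new=(3,7) → blocked by [3,9]×[7,9], reject
4. q=(16,3) nearest=2 d=13 new=(6,3) → add node 3 parent=2 cost=6
5. q=(23,1) nearest=3 d=17 new=(9,1) → add node 4 parent=3 cost=9
6. q=(8,1) nearest=4 d=1 new=(8,1) → add node 5 parent=4 cost=10
7. q=(3,1) nearest=0 d=3 new=(3,1) → add node 6 parent=0 cost=3
8. q=(32,9) nearest=4 d=23 new=(12,4) → blocked by [10,14]×[1,4], reject
9. q=(19,2) nearest=4 d=10 new=(12,2) → blocked by [10,14]×[1,4], reject
10. q=(15,3) nearest=4 d=6 new=(12,3) → blocked by [10,14]×[1,4], reject
11. q=(25,10) nearest=4 d=16 new=(12,4) → blocked by [10,14]×[1,4], reject
12. q=(8,19) nearest=1 d=15 new=(3,7) → blocked by [3,9]×[7,9], reject
13. q=(9,20) nearest=1 d=16 new=(3,7) → blocked by [3,9]×[7,9], reject
14. q=(27,15) nearest=4 d=18 new=(12,4) → blocked by [10,14]×[1,4], reject
15. q=(18,12) nearest=4 d=11 new=(12,4) → blocked by [10,14]×[1,4], reject
16. q=(30,19) nearest=4 d=21 new=(12,4) → blocked by [10,14]×[1,4], reject
17. q=(4,0) nearest=6 d=1 new=(4,0) → add node 7 parent=6 cost=4
18. q=(18,10) nearest=4 d=9 new=(12,4) → blocked by [10,14]×[1,4], reject
19. q=(20,12) nearest=4 d=11 new=(12,4) → blocked by [10,14]×[1,4], reject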